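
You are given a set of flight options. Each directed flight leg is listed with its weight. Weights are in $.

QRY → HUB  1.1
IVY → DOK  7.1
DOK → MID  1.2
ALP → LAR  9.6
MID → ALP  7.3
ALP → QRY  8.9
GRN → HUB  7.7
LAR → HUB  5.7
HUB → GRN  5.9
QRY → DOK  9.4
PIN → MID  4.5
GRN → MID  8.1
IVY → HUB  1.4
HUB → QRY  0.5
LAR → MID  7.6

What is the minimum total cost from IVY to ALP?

Candidate routes:
IVY - HUB - QRY - DOK - MID - ALP: 1.4+0.5+9.4+1.2+7.3 = 19.8
IVY - DOK - MID - ALP: 7.1+1.2+7.3 = 15.6
IVY - HUB - GRN - MID - ALP: 1.4+5.9+8.1+7.3 = 22.7
Cheapest is IVY - DOK - MID - ALP at $15.6.

$15.6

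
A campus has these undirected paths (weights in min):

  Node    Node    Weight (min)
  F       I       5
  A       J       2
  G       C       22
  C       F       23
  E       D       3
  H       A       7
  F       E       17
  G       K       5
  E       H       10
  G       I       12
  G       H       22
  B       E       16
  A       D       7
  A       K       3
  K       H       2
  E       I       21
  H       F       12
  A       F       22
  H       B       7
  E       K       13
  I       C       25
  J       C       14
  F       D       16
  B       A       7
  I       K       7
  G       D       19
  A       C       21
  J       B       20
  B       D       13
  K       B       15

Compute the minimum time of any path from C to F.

Running Dijkstra from C:
C: 0
J: 14  (via C)
A: 16  (via J)
K: 19  (via A)
H: 21  (via K)
G: 22  (via C)
B: 23  (via A)
D: 23  (via A)
F: 23  (via C)
Shortest route: C–F = 23 min.

23 min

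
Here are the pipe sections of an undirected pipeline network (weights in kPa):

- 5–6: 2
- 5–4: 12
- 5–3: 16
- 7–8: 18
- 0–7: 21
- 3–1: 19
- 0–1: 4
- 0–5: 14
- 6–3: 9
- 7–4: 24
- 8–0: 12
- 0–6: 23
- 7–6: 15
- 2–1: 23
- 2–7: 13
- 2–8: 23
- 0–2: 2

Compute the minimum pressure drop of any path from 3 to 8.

35 kPa

Running Dijkstra from 3:
3: 0
6: 9  (via 3)
5: 11  (via 6)
1: 19  (via 3)
0: 23  (via 1)
4: 23  (via 5)
7: 24  (via 6)
2: 25  (via 0)
8: 35  (via 0)
Shortest route: 3–1–0–8 = 35 kPa.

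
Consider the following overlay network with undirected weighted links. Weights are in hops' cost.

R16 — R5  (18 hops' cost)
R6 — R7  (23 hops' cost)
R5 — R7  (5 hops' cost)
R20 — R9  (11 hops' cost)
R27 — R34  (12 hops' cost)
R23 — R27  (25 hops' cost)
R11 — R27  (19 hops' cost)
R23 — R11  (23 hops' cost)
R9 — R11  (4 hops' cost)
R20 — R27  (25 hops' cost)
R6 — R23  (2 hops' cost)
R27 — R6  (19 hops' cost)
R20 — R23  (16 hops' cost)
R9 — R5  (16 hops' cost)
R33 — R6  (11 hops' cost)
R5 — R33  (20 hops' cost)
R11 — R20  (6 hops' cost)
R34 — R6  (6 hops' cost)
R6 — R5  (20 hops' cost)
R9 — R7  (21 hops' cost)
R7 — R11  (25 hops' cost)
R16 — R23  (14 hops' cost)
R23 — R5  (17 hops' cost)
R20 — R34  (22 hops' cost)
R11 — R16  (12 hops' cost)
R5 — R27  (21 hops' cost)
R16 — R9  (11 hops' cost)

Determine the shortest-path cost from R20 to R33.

Candidate routes:
R20 → R34 → R6 → R33: 22+6+11 = 39
R20 → R23 → R6 → R33: 16+2+11 = 29
The minimum is 29 hops' cost via R20 → R23 → R6 → R33.

29 hops' cost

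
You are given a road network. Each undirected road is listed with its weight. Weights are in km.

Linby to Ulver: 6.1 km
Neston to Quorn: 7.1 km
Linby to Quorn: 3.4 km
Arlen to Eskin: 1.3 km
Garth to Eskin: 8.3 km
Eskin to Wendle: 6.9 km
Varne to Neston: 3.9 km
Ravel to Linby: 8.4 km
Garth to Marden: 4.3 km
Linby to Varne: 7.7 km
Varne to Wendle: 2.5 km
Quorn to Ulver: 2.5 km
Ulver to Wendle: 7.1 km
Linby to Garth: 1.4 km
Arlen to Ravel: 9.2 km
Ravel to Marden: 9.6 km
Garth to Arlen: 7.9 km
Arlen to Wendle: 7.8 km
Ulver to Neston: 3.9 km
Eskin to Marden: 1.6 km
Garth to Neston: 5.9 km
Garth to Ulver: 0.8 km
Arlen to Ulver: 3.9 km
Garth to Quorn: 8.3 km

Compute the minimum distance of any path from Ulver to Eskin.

5.2 km

Candidate routes:
Ulver - Arlen - Eskin: 3.9+1.3 = 5.2
Ulver - Garth - Marden - Eskin: 0.8+4.3+1.6 = 6.7
Cheapest is Ulver - Arlen - Eskin at 5.2 km.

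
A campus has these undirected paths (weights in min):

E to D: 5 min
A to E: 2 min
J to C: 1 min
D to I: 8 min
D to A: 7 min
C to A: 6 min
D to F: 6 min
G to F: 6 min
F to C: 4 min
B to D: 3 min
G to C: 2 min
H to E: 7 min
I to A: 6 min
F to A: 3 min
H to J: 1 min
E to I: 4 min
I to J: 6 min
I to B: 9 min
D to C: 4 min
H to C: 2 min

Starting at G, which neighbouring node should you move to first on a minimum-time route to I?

C

Enumerating some paths:
G–C–H–J–I: 2+2+1+6 = 11
G–C–J–I: 2+1+6 = 9
G–C–A–I: 2+6+6 = 14
Cheapest is G–C–J–I at 9 min.
So from G the first move is to C.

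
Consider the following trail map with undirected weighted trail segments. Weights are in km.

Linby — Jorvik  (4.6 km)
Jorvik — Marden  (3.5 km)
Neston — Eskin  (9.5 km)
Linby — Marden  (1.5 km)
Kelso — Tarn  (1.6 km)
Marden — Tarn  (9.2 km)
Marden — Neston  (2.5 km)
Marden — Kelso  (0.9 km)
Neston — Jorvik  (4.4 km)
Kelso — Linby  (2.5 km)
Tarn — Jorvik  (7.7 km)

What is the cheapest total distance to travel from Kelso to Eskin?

Running Dijkstra from Kelso:
Kelso: 0
Marden: 0.9  (via Kelso)
Tarn: 1.6  (via Kelso)
Linby: 2.4  (via Marden)
Neston: 3.4  (via Marden)
Jorvik: 4.4  (via Marden)
Eskin: 12.9  (via Neston)
Shortest route: Kelso → Marden → Neston → Eskin = 12.9 km.

12.9 km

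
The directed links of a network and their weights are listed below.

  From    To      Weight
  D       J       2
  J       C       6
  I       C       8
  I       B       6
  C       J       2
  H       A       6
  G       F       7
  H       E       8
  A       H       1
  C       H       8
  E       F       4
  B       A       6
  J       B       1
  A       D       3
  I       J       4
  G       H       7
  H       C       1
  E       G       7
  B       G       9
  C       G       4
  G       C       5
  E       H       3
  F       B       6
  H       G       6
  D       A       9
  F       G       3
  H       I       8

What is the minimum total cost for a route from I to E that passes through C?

24

Best I to C: I → C costing 8
Shortest C→E: C → H → E = 16
Total via C: 8 + 16 = 24.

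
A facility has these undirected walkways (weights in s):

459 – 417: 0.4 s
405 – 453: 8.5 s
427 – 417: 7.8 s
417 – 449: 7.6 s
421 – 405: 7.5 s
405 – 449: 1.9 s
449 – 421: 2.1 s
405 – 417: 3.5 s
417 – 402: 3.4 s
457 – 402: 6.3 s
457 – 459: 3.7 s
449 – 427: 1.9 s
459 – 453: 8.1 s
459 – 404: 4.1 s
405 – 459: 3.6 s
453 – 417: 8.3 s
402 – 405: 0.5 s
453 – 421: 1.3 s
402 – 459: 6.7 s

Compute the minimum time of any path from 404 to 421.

11.7 s

Candidate routes:
404 → 459 → 417 → 405 → 449 → 421: 4.1+0.4+3.5+1.9+2.1 = 12
404 → 459 → 417 → 402 → 405 → 449 → 421: 4.1+0.4+3.4+0.5+1.9+2.1 = 12.4
404 → 459 → 405 → 449 → 421: 4.1+3.6+1.9+2.1 = 11.7
Cheapest is 404 → 459 → 405 → 449 → 421 at 11.7 s.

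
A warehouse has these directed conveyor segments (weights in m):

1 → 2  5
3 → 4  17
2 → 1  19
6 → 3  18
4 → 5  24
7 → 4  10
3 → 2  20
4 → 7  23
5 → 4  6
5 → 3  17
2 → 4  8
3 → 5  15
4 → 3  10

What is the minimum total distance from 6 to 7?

Running Dijkstra from 6:
6: 0
3: 18  (via 6)
5: 33  (via 3)
4: 35  (via 3)
2: 38  (via 3)
1: 57  (via 2)
7: 58  (via 4)
Shortest route: 6–3–4–7 = 58 m.

58 m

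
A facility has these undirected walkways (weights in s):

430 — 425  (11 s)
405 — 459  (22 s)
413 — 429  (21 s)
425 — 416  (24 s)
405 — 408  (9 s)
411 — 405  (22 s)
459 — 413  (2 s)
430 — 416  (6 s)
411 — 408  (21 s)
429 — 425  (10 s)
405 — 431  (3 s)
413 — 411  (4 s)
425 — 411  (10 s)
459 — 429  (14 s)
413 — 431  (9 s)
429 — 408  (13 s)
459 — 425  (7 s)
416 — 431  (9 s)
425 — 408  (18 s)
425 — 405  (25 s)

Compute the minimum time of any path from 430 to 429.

Candidate routes:
430–425–459–429: 11+7+14 = 32
430–425–429: 11+10 = 21
Cheapest is 430–425–429 at 21 s.

21 s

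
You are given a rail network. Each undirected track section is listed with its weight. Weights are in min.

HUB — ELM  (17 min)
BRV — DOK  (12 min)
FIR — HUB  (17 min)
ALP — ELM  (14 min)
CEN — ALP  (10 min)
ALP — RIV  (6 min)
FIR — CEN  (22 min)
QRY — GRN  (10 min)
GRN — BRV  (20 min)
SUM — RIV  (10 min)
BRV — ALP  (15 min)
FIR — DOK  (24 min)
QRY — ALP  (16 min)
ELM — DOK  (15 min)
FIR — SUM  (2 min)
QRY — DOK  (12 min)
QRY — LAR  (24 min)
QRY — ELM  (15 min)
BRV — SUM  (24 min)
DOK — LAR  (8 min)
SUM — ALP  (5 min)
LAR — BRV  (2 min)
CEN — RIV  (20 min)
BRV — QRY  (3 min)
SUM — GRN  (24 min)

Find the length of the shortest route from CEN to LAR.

27 min

Settle nodes by increasing distance from CEN:
CEN: 0
ALP: 10  (via CEN)
SUM: 15  (via ALP)
RIV: 16  (via ALP)
FIR: 17  (via SUM)
ELM: 24  (via ALP)
BRV: 25  (via ALP)
QRY: 26  (via ALP)
LAR: 27  (via BRV)
Shortest route: CEN–ALP–BRV–LAR = 27 min.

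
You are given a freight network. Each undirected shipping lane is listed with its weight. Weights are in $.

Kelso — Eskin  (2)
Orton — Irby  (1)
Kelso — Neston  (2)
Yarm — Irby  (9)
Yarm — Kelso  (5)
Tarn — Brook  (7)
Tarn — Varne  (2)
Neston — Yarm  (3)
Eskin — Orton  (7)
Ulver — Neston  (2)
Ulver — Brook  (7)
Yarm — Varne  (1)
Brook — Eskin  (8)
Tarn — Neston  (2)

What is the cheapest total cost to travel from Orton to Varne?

$11

Settle nodes by increasing distance from Orton:
Orton: 0
Irby: 1  (via Orton)
Eskin: 7  (via Orton)
Kelso: 9  (via Eskin)
Yarm: 10  (via Irby)
Varne: 11  (via Yarm)
Shortest route: Orton → Irby → Yarm → Varne = $11.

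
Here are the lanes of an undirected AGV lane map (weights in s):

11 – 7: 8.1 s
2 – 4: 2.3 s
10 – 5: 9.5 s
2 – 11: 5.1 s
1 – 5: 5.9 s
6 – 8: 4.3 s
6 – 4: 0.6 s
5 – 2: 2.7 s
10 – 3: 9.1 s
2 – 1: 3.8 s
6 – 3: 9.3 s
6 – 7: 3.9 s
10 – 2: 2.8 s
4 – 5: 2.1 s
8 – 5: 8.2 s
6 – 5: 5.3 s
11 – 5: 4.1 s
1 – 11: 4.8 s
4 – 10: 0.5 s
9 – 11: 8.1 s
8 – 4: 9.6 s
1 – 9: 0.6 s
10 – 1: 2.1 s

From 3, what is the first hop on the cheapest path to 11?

10

Compare a few routes:
3–10–4–5–11: 9.1+0.5+2.1+4.1 = 15.8
3–6–4–5–11: 9.3+0.6+2.1+4.1 = 16.1
3–10–1–11: 9.1+2.1+4.8 = 16
3–10–2–11: 9.1+2.8+5.1 = 17
Cheapest is 3–10–4–5–11 at 15.8 s.
So from 3 the first move is to 10.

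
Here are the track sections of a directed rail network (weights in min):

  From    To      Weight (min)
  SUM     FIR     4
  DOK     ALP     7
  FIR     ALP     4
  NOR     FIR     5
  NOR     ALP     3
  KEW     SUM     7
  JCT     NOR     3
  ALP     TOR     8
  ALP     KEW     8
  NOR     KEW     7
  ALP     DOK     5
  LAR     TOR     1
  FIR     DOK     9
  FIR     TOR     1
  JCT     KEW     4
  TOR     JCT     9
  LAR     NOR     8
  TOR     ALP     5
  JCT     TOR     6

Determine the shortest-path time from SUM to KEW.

16 min

Running Dijkstra from SUM:
SUM: 0
FIR: 4  (via SUM)
TOR: 5  (via FIR)
ALP: 8  (via FIR)
DOK: 13  (via FIR)
JCT: 14  (via TOR)
KEW: 16  (via ALP)
Shortest route: SUM–FIR–ALP–KEW = 16 min.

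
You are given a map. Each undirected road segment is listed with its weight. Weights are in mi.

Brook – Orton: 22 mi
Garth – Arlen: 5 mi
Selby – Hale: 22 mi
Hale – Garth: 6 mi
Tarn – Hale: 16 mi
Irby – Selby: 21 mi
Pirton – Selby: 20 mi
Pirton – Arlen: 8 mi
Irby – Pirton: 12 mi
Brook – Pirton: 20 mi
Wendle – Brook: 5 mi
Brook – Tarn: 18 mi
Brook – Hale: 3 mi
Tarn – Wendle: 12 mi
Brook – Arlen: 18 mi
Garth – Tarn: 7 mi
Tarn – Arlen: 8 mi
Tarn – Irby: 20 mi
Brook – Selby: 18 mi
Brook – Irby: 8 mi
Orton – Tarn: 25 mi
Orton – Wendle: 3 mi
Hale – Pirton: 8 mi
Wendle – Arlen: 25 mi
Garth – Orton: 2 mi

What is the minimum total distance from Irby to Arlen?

Candidate routes:
Irby–Brook–Hale–Garth–Arlen: 8+3+6+5 = 22
Irby–Pirton–Arlen: 12+8 = 20
Irby–Brook–Wendle–Orton–Garth–Arlen: 8+5+3+2+5 = 23
The minimum is 20 mi via Irby–Pirton–Arlen.

20 mi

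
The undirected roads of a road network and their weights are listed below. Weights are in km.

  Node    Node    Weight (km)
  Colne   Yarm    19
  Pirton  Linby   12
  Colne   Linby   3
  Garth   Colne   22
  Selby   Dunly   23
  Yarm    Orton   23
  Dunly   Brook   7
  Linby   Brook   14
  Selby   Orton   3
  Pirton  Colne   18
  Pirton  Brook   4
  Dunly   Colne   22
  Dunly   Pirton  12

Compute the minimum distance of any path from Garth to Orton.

64 km

Compare a few routes:
Garth → Colne → Yarm → Orton: 22+19+23 = 64
Garth → Colne → Dunly → Selby → Orton: 22+22+23+3 = 70
The minimum is 64 km via Garth → Colne → Yarm → Orton.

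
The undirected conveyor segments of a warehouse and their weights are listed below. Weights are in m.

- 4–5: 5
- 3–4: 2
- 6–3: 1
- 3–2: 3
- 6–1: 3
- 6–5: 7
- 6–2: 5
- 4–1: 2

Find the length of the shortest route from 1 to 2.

Running Dijkstra from 1:
1: 0
4: 2  (via 1)
6: 3  (via 1)
3: 4  (via 4)
2: 7  (via 3)
Shortest route: 1–4–3–2 = 7 m.

7 m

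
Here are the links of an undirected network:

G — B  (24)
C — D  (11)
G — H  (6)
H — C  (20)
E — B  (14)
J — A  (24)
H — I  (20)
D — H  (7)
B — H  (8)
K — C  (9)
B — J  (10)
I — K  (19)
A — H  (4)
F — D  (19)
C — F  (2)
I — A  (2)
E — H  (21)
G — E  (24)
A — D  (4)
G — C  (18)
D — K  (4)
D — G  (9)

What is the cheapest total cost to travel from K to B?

19

Candidate routes:
K–D–H–B: 4+7+8 = 19
K–I–A–H–B: 19+2+4+8 = 33
K–D–A–H–B: 4+4+4+8 = 20
K–D–G–H–B: 4+9+6+8 = 27
The minimum is 19 via K–D–H–B.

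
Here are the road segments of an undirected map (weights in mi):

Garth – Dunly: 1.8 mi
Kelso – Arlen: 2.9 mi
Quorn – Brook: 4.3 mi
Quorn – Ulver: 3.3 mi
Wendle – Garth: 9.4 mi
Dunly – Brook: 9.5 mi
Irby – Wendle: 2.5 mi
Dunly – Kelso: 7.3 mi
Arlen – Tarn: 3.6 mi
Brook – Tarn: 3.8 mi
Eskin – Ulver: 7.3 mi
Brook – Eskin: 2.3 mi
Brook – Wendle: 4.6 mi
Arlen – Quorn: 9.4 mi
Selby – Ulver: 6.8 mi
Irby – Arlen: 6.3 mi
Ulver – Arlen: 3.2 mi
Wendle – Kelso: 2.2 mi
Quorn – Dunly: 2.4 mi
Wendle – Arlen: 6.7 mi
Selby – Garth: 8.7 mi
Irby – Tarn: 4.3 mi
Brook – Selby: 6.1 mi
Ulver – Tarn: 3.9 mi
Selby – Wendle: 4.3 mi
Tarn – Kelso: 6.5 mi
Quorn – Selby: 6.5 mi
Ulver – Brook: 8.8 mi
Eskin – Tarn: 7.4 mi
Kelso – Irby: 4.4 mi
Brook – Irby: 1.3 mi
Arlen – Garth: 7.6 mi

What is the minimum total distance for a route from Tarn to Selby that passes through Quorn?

Best Tarn to Quorn: Tarn → Ulver → Quorn costing 7.2
Best Quorn to Selby: Quorn → Selby costing 6.5
Total via Quorn: 7.2 + 6.5 = 13.7 mi.

13.7 mi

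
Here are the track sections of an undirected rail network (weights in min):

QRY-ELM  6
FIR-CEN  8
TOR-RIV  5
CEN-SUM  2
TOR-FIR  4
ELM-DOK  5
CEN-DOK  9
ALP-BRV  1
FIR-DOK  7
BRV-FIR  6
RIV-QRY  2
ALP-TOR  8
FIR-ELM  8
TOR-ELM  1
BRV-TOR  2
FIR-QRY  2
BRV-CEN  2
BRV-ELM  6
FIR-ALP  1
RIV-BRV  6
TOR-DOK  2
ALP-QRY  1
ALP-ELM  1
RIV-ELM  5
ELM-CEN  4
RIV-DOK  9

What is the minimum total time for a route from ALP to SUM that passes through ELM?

Shortest ALP→ELM: ALP → ELM = 1
Shortest ELM→SUM: ELM → CEN → SUM = 6
Total via ELM: 1 + 6 = 7 min.

7 min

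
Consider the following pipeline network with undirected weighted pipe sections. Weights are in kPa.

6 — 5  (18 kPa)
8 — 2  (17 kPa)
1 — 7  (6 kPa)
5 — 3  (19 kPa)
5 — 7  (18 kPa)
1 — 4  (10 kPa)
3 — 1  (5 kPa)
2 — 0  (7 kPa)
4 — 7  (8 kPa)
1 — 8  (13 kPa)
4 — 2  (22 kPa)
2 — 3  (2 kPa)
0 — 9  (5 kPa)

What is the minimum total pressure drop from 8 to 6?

Running Dijkstra from 8:
8: 0
1: 13  (via 8)
2: 17  (via 8)
3: 18  (via 1)
7: 19  (via 1)
4: 23  (via 1)
0: 24  (via 2)
9: 29  (via 0)
5: 37  (via 3)
6: 55  (via 5)
Shortest route: 8–1–3–5–6 = 55 kPa.

55 kPa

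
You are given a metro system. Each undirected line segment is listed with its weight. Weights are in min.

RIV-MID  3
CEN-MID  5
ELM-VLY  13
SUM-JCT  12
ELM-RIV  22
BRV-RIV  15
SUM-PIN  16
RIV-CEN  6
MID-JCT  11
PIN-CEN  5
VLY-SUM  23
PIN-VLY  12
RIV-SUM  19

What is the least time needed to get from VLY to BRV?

Shortest distances from VLY:
VLY: 0
PIN: 12  (via VLY)
ELM: 13  (via VLY)
CEN: 17  (via PIN)
MID: 22  (via CEN)
RIV: 23  (via CEN)
SUM: 23  (via VLY)
JCT: 33  (via MID)
BRV: 38  (via RIV)
Shortest route: VLY → PIN → CEN → RIV → BRV = 38 min.

38 min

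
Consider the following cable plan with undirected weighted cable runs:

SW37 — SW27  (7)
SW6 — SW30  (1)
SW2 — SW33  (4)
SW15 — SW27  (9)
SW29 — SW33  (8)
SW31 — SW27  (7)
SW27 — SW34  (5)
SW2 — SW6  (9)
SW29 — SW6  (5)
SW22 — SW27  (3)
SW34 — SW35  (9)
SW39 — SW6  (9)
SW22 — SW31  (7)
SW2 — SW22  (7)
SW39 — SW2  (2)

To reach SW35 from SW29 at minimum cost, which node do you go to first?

SW33

Candidate routes:
SW29 - SW33 - SW2 - SW22 - SW27 - SW34 - SW35: 8+4+7+3+5+9 = 36
SW29 - SW6 - SW39 - SW2 - SW22 - SW27 - SW34 - SW35: 5+9+2+7+3+5+9 = 40
SW29 - SW6 - SW2 - SW22 - SW27 - SW34 - SW35: 5+9+7+3+5+9 = 38
Cheapest is SW29 - SW33 - SW2 - SW22 - SW27 - SW34 - SW35 at 36.
So from SW29 the first move is to SW33.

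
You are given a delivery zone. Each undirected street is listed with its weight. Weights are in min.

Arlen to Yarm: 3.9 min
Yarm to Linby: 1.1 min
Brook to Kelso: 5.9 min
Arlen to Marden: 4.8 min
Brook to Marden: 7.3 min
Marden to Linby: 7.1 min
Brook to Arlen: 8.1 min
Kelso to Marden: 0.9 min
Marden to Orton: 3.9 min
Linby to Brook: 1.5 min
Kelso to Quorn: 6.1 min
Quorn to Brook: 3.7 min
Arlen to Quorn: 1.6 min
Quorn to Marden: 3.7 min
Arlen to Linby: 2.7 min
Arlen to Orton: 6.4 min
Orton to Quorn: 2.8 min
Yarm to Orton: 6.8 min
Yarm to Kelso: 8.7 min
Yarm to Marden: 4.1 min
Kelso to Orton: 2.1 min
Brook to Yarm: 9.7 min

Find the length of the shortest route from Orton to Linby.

7.1 min

Candidate routes:
Orton–Yarm–Linby: 6.8+1.1 = 7.9
Orton–Quorn–Arlen–Linby: 2.8+1.6+2.7 = 7.1
The minimum is 7.1 min via Orton–Quorn–Arlen–Linby.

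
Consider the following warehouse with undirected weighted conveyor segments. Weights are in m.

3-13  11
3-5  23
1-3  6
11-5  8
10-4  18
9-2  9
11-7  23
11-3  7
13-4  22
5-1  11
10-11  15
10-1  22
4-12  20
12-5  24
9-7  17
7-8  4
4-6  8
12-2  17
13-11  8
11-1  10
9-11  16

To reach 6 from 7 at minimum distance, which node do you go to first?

11

Compare a few routes:
7 → 11 → 10 → 4 → 6: 23+15+18+8 = 64
7 → 11 → 3 → 13 → 4 → 6: 23+7+11+22+8 = 71
7 → 9 → 2 → 12 → 4 → 6: 17+9+17+20+8 = 71
7 → 11 → 13 → 4 → 6: 23+8+22+8 = 61
Cheapest is 7 → 11 → 13 → 4 → 6 at 61 m.
So from 7 the first move is to 11.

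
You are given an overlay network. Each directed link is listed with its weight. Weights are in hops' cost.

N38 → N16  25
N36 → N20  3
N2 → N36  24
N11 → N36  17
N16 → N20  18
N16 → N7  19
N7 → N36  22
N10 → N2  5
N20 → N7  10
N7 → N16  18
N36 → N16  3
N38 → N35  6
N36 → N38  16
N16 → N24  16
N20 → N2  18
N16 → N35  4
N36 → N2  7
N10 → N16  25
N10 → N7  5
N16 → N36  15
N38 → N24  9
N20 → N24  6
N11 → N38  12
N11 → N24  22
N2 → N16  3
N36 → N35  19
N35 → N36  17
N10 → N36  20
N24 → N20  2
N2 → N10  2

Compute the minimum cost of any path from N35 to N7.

Settle nodes by increasing distance from N35:
N35: 0
N36: 17  (via N35)
N16: 20  (via N36)
N20: 20  (via N36)
N2: 24  (via N36)
N24: 26  (via N20)
N10: 26  (via N2)
N7: 30  (via N20)
Shortest route: N35–N36–N20–N7 = 30 hops' cost.

30 hops' cost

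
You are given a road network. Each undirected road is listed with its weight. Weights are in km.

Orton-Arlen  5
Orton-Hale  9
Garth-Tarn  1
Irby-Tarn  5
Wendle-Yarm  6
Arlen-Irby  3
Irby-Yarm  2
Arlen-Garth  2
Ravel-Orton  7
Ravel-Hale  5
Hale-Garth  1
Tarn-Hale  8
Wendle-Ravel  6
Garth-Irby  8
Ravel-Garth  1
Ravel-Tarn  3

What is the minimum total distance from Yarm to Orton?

Compare a few routes:
Yarm - Irby - Arlen - Garth - Ravel - Orton: 2+3+2+1+7 = 15
Yarm - Irby - Arlen - Orton: 2+3+5 = 10
Cheapest is Yarm - Irby - Arlen - Orton at 10 km.

10 km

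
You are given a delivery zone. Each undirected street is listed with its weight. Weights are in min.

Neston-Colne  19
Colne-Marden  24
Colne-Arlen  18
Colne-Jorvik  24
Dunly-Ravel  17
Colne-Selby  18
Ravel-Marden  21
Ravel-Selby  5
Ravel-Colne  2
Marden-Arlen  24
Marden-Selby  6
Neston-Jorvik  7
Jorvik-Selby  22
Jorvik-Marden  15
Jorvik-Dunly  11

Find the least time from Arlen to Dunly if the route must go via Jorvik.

Best Arlen to Jorvik: Arlen → Marden → Jorvik costing 39
Shortest Jorvik→Dunly: Jorvik → Dunly = 11
Total via Jorvik: 39 + 11 = 50 min.

50 min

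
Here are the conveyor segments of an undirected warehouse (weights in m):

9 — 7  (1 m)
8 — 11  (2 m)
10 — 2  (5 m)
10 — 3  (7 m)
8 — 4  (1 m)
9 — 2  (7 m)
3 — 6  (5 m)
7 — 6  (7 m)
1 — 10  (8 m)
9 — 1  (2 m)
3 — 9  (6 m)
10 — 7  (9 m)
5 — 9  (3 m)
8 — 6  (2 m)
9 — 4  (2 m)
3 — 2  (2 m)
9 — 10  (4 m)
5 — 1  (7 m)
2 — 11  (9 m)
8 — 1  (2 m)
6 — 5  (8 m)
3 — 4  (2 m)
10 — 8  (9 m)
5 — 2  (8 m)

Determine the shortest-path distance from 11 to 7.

6 m

Running Dijkstra from 11:
11: 0
8: 2  (via 11)
4: 3  (via 8)
1: 4  (via 8)
6: 4  (via 8)
3: 5  (via 4)
9: 5  (via 4)
7: 6  (via 9)
Shortest route: 11–8–4–9–7 = 6 m.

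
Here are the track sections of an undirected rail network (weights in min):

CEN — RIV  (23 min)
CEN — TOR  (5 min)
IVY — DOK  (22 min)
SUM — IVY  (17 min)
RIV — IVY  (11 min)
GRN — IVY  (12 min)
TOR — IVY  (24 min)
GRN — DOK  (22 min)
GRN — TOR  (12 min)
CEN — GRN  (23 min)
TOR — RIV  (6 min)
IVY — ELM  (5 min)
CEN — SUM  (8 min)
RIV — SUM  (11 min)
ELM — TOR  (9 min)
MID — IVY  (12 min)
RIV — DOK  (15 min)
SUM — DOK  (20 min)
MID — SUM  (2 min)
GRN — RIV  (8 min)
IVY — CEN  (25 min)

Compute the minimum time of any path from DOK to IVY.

Shortest distances from DOK:
DOK: 0
RIV: 15  (via DOK)
SUM: 20  (via DOK)
TOR: 21  (via RIV)
GRN: 22  (via DOK)
IVY: 22  (via DOK)
Shortest route: DOK → IVY = 22 min.

22 min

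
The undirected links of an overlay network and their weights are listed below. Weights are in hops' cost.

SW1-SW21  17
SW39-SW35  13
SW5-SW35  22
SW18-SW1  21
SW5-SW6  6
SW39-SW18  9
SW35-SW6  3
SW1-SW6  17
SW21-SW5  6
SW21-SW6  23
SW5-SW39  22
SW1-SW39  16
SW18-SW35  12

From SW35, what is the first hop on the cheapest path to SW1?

SW6

Compare a few routes:
SW35 → SW6 → SW1: 3+17 = 20
SW35 → SW6 → SW5 → SW21 → SW1: 3+6+6+17 = 32
SW35 → SW39 → SW1: 13+16 = 29
Cheapest is SW35 → SW6 → SW1 at 20 hops' cost.
So from SW35 the first move is to SW6.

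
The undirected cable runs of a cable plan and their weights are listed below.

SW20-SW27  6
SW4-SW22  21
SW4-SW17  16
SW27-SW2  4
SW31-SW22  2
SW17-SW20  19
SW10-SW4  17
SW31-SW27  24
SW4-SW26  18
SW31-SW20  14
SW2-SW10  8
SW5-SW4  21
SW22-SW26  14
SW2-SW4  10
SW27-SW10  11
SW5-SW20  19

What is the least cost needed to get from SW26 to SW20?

30

Shortest distances from SW26:
SW26: 0
SW22: 14  (via SW26)
SW31: 16  (via SW22)
SW4: 18  (via SW26)
SW2: 28  (via SW4)
SW20: 30  (via SW31)
Shortest route: SW26 → SW22 → SW31 → SW20 = 30.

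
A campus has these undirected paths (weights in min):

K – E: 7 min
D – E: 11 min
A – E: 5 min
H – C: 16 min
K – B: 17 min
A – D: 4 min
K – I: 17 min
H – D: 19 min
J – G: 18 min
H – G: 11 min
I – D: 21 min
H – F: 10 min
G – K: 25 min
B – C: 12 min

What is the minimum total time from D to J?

48 min

Candidate routes:
D - A - E - K - G - J: 4+5+7+25+18 = 59
D - H - G - J: 19+11+18 = 48
Cheapest is D - H - G - J at 48 min.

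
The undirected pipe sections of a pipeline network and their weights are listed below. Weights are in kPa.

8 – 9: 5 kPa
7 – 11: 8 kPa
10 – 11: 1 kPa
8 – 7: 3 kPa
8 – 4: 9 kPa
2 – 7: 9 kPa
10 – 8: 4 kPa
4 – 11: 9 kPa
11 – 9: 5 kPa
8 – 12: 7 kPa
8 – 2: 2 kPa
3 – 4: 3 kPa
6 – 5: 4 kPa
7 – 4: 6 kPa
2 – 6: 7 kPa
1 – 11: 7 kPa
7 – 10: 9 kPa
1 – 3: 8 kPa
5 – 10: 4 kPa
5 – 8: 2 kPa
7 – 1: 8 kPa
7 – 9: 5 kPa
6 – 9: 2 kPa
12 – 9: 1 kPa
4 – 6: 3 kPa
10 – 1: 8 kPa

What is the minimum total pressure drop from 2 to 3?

Settle nodes by increasing distance from 2:
2: 0
8: 2  (via 2)
5: 4  (via 8)
7: 5  (via 8)
10: 6  (via 8)
6: 7  (via 2)
9: 7  (via 8)
11: 7  (via 10)
12: 8  (via 9)
4: 10  (via 6)
1: 13  (via 7)
3: 13  (via 4)
Shortest route: 2–6–4–3 = 13 kPa.

13 kPa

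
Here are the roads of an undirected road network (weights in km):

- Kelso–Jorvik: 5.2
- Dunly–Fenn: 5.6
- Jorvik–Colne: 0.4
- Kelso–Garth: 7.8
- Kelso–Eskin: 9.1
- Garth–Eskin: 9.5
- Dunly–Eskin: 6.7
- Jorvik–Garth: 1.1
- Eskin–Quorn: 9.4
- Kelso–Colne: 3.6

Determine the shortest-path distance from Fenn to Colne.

23.3 km

Shortest distances from Fenn:
Fenn: 0
Dunly: 5.6  (via Fenn)
Eskin: 12.3  (via Dunly)
Kelso: 21.4  (via Eskin)
Quorn: 21.7  (via Eskin)
Garth: 21.8  (via Eskin)
Jorvik: 22.9  (via Garth)
Colne: 23.3  (via Jorvik)
Shortest route: Fenn → Dunly → Eskin → Garth → Jorvik → Colne = 23.3 km.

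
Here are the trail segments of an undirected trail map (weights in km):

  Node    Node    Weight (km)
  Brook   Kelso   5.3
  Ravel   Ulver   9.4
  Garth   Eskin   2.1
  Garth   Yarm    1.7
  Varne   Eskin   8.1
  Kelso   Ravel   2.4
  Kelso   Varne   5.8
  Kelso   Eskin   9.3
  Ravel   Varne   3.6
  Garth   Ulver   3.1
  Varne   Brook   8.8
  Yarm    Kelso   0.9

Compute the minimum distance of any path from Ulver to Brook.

Settle nodes by increasing distance from Ulver:
Ulver: 0
Garth: 3.1  (via Ulver)
Yarm: 4.8  (via Garth)
Eskin: 5.2  (via Garth)
Kelso: 5.7  (via Yarm)
Ravel: 8.1  (via Kelso)
Brook: 11  (via Kelso)
Shortest route: Ulver–Garth–Yarm–Kelso–Brook = 11 km.

11 km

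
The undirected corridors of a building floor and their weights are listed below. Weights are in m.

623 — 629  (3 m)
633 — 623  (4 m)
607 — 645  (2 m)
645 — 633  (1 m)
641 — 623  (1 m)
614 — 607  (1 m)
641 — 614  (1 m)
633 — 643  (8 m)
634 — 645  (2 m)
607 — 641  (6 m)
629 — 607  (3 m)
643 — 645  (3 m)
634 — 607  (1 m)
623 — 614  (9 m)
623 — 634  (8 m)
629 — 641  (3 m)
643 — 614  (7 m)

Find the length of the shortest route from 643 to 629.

8 m

Shortest distances from 643:
643: 0
645: 3  (via 643)
633: 4  (via 645)
607: 5  (via 645)
634: 5  (via 645)
614: 6  (via 607)
641: 7  (via 614)
629: 8  (via 607)
Shortest route: 643–645–607–629 = 8 m.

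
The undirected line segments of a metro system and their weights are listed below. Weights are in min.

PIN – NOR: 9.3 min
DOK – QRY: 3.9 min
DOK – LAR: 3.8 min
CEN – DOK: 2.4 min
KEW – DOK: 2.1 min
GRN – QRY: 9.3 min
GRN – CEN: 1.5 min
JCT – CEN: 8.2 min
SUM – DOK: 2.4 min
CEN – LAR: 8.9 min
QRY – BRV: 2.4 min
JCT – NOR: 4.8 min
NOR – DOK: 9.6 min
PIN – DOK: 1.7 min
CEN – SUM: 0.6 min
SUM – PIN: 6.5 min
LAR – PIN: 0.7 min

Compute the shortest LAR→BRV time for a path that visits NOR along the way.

Shortest LAR→NOR: LAR–PIN–NOR = 10
Shortest NOR→BRV: NOR–DOK–QRY–BRV = 15.9
Total via NOR: 10 + 15.9 = 25.9 min.

25.9 min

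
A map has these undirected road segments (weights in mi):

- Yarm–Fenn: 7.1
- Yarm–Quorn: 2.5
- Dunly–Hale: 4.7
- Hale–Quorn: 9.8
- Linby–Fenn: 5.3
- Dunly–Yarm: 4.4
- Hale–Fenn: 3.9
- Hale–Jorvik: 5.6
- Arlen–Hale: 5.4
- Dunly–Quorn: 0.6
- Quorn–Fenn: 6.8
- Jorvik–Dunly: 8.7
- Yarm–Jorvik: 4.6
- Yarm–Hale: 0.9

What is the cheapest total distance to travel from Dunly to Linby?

Candidate routes:
Dunly - Quorn - Fenn - Linby: 0.6+6.8+5.3 = 12.7
Dunly - Quorn - Yarm - Hale - Fenn - Linby: 0.6+2.5+0.9+3.9+5.3 = 13.2
Cheapest is Dunly - Quorn - Fenn - Linby at 12.7 mi.

12.7 mi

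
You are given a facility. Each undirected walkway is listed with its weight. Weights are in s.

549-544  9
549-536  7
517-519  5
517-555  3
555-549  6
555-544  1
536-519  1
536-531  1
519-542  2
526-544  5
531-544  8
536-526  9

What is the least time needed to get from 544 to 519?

9 s

Candidate routes:
544 → 526 → 536 → 519: 5+9+1 = 15
544 → 555 → 517 → 519: 1+3+5 = 9
544 → 531 → 536 → 519: 8+1+1 = 10
544 → 555 → 549 → 536 → 519: 1+6+7+1 = 15
The minimum is 9 s via 544 → 555 → 517 → 519.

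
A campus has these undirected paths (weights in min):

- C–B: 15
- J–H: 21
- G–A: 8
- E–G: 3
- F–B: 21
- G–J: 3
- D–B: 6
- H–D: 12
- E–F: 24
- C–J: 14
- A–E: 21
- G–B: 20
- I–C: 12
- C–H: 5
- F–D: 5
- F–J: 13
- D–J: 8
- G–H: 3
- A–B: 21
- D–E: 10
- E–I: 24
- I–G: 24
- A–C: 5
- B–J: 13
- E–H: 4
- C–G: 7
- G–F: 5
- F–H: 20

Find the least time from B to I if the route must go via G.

Best B to G: B–D–F–G costing 16
Shortest G→I: G–C–I = 19
Total via G: 16 + 19 = 35 min.

35 min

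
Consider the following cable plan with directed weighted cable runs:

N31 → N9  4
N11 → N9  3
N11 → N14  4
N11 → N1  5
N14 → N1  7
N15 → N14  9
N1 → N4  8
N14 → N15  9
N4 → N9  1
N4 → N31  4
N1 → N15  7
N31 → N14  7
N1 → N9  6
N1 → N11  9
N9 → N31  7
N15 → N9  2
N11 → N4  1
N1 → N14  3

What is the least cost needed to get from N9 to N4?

29

Shortest distances from N9:
N9: 0
N31: 7  (via N9)
N14: 14  (via N31)
N1: 21  (via N14)
N15: 23  (via N14)
N4: 29  (via N1)
Shortest route: N9 → N31 → N14 → N1 → N4 = 29.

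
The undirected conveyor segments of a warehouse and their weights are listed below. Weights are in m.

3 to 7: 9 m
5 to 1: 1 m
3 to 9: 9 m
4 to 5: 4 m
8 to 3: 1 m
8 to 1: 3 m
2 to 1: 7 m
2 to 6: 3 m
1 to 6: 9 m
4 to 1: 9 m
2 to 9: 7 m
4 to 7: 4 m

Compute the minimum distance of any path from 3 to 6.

Enumerating some paths:
3–8–1–2–6: 1+3+7+3 = 14
3–8–1–6: 1+3+9 = 13
3–9–2–6: 9+7+3 = 19
Cheapest is 3–8–1–6 at 13 m.

13 m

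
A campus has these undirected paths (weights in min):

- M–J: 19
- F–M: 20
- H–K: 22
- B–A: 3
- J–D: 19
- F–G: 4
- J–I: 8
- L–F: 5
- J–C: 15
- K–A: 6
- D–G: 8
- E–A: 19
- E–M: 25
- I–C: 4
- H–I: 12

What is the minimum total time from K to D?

61 min

Shortest distances from K:
K: 0
A: 6  (via K)
B: 9  (via A)
H: 22  (via K)
E: 25  (via A)
I: 34  (via H)
C: 38  (via I)
J: 42  (via I)
M: 50  (via E)
D: 61  (via J)
Shortest route: K → H → I → J → D = 61 min.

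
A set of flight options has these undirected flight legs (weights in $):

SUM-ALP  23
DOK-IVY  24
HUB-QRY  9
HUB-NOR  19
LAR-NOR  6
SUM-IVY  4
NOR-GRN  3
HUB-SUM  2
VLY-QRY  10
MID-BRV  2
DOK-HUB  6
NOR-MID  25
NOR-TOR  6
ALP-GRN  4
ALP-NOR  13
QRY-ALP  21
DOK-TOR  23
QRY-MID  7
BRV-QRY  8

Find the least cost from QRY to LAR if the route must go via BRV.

Shortest QRY→BRV: QRY–BRV = 8
Shortest BRV→LAR: BRV–MID–NOR–LAR = 33
Total via BRV: 8 + 33 = $41.

$41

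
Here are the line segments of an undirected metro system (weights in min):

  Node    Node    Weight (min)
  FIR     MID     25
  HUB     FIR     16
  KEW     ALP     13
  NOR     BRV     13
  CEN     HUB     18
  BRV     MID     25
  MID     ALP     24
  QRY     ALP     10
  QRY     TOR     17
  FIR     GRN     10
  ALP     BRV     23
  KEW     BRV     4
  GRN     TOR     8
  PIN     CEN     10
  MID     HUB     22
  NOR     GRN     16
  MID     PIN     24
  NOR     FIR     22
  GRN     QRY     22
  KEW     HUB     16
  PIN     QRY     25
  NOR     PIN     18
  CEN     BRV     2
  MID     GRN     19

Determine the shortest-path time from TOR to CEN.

Settle nodes by increasing distance from TOR:
TOR: 0
GRN: 8  (via TOR)
QRY: 17  (via TOR)
FIR: 18  (via GRN)
NOR: 24  (via GRN)
MID: 27  (via GRN)
ALP: 27  (via QRY)
HUB: 34  (via FIR)
BRV: 37  (via NOR)
CEN: 39  (via BRV)
Shortest route: TOR → GRN → NOR → BRV → CEN = 39 min.

39 min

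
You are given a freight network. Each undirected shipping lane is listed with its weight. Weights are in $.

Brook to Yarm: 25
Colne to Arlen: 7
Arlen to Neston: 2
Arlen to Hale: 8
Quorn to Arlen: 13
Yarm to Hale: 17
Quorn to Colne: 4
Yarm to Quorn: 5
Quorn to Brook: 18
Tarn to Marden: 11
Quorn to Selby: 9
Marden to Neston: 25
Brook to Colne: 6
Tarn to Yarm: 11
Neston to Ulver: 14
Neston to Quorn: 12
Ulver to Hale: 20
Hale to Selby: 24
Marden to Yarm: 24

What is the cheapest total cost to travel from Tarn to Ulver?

Settle nodes by increasing distance from Tarn:
Tarn: 0
Yarm: 11  (via Tarn)
Marden: 11  (via Tarn)
Quorn: 16  (via Yarm)
Colne: 20  (via Quorn)
Selby: 25  (via Quorn)
Brook: 26  (via Colne)
Arlen: 27  (via Colne)
Neston: 28  (via Quorn)
Hale: 28  (via Yarm)
Ulver: 42  (via Neston)
Shortest route: Tarn → Yarm → Quorn → Neston → Ulver = $42.

$42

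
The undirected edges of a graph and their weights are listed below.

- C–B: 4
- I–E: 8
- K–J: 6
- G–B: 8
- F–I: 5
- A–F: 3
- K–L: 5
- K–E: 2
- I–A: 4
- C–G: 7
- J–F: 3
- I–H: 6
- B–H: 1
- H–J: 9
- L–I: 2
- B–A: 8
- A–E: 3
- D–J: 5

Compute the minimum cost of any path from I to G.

Enumerating some paths:
I–H–B–G: 6+1+8 = 15
I–H–B–C–G: 6+1+4+7 = 18
I–A–B–G: 4+8+8 = 20
Cheapest is I–H–B–G at 15.

15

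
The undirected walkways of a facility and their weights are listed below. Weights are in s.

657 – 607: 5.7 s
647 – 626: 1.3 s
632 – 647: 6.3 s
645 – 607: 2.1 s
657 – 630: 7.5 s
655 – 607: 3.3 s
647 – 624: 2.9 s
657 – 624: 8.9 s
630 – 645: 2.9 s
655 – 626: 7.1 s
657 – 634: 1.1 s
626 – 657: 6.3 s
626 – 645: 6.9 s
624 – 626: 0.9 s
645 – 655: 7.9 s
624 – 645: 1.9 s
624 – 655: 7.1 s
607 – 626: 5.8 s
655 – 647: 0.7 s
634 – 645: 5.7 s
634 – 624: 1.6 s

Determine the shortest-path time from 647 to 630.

7 s

Running Dijkstra from 647:
647: 0
655: 0.7  (via 647)
626: 1.3  (via 647)
624: 2.2  (via 626)
634: 3.8  (via 624)
607: 4  (via 655)
645: 4.1  (via 624)
657: 4.9  (via 634)
632: 6.3  (via 647)
630: 7  (via 645)
Shortest route: 647–626–624–645–630 = 7 s.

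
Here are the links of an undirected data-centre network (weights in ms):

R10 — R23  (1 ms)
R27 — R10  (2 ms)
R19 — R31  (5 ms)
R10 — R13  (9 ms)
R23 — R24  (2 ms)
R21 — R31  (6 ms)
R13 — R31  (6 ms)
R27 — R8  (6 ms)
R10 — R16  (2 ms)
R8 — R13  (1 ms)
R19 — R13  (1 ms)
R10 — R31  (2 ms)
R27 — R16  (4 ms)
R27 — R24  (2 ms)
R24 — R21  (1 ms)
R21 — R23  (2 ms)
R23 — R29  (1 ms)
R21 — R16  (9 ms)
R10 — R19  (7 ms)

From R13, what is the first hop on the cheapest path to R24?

Candidate routes:
R13 → R19 → R10 → R23 → R24: 1+7+1+2 = 11
R13 → R8 → R27 → R24: 1+6+2 = 9
R13 → R19 → R31 → R10 → R23 → R24: 1+5+2+1+2 = 11
Cheapest is R13 → R8 → R27 → R24 at 9 ms.
So from R13 the first move is to R8.

R8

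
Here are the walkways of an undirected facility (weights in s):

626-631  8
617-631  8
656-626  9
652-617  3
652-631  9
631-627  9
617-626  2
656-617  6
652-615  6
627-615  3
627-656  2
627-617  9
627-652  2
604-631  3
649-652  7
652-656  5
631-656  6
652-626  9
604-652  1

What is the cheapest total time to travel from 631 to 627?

6 s

Settle nodes by increasing distance from 631:
631: 0
604: 3  (via 631)
652: 4  (via 604)
656: 6  (via 631)
627: 6  (via 652)
Shortest route: 631 → 604 → 652 → 627 = 6 s.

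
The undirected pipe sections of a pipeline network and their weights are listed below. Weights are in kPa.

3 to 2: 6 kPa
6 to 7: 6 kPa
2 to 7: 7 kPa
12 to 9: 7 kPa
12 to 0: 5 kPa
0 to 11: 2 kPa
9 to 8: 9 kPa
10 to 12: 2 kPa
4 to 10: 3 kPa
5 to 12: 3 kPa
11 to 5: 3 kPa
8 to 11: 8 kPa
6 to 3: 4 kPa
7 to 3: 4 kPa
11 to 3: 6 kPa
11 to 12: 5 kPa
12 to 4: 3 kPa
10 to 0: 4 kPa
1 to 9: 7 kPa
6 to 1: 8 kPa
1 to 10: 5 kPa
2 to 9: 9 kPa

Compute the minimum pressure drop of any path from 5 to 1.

10 kPa

Enumerating some paths:
5 - 12 - 4 - 10 - 1: 3+3+3+5 = 14
5 - 12 - 10 - 1: 3+2+5 = 10
5 - 11 - 0 - 10 - 1: 3+2+4+5 = 14
5 - 11 - 12 - 10 - 1: 3+5+2+5 = 15
The minimum is 10 kPa via 5 - 12 - 10 - 1.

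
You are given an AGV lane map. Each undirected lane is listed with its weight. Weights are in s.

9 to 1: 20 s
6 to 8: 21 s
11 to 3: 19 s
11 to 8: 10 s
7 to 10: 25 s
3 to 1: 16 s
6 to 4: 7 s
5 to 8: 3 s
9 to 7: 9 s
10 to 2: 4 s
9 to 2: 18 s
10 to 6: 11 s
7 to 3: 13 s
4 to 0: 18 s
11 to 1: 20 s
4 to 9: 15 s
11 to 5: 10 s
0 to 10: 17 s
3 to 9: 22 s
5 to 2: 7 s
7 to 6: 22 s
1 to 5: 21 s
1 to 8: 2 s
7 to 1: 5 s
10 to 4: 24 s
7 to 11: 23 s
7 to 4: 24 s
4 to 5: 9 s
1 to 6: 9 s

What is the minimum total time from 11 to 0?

Candidate routes:
11 → 8 → 5 → 4 → 0: 10+3+9+18 = 40
11 → 5 → 4 → 0: 10+9+18 = 37
11 → 5 → 2 → 10 → 0: 10+7+4+17 = 38
11 → 8 → 5 → 2 → 10 → 0: 10+3+7+4+17 = 41
The minimum is 37 s via 11 → 5 → 4 → 0.

37 s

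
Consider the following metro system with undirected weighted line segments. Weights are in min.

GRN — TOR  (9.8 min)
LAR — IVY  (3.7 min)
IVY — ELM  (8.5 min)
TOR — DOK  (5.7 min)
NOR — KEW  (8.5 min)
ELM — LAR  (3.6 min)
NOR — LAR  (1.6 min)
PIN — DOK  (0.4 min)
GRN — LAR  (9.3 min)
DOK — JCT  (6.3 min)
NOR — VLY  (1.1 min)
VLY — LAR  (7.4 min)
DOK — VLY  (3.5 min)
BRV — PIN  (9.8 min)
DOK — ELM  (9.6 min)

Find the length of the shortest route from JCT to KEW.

19.4 min

Candidate routes:
JCT–DOK–VLY–NOR–KEW: 6.3+3.5+1.1+8.5 = 19.4
JCT–DOK–VLY–LAR–NOR–KEW: 6.3+3.5+7.4+1.6+8.5 = 27.3
Cheapest is JCT–DOK–VLY–NOR–KEW at 19.4 min.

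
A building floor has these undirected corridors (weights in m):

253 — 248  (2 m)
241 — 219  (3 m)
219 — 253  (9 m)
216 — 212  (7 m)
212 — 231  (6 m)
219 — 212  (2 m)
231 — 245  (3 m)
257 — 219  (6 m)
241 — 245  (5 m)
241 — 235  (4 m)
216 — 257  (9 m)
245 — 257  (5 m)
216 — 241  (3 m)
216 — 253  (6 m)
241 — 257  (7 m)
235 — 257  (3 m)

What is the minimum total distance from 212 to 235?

Enumerating some paths:
212–219–241–257–235: 2+3+7+3 = 15
212–219–241–235: 2+3+4 = 9
212–216–241–235: 7+3+4 = 14
212–219–257–235: 2+6+3 = 11
Cheapest is 212–219–241–235 at 9 m.

9 m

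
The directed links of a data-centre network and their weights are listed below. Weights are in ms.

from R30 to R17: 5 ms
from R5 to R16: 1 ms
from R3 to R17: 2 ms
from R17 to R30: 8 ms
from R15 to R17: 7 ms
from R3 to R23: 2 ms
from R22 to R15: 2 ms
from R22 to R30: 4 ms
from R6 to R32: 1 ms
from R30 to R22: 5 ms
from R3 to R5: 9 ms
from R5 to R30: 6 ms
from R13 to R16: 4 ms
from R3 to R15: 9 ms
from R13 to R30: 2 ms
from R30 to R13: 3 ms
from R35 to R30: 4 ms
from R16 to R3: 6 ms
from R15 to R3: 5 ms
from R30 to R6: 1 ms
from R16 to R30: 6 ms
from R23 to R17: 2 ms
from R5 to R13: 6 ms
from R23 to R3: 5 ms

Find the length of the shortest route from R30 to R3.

12 ms

Shortest distances from R30:
R30: 0
R6: 1  (via R30)
R32: 2  (via R6)
R13: 3  (via R30)
R22: 5  (via R30)
R17: 5  (via R30)
R16: 7  (via R13)
R15: 7  (via R22)
R3: 12  (via R15)
Shortest route: R30 → R22 → R15 → R3 = 12 ms.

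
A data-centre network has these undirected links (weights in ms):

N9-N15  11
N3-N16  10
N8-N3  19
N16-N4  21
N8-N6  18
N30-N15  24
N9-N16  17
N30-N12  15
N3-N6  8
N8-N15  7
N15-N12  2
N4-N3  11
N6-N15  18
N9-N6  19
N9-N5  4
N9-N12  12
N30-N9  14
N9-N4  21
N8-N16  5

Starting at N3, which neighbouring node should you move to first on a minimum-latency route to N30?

Candidate routes:
N3 → N16 → N8 → N15 → N12 → N30: 10+5+7+2+15 = 39
N3 → N16 → N9 → N30: 10+17+14 = 41
N3 → N6 → N9 → N30: 8+19+14 = 41
Cheapest is N3 → N16 → N8 → N15 → N12 → N30 at 39 ms.
So from N3 the first move is to N16.

N16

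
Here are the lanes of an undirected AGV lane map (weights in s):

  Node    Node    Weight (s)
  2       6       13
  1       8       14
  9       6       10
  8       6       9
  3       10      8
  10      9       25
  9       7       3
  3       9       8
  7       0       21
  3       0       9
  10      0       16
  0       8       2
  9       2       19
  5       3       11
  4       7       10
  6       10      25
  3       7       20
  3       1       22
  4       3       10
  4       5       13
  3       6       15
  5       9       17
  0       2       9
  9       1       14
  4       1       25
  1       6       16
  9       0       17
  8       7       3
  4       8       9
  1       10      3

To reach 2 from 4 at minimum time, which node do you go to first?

Compare a few routes:
4 - 7 - 8 - 0 - 2: 10+3+2+9 = 24
4 - 8 - 0 - 2: 9+2+9 = 20
Cheapest is 4 - 8 - 0 - 2 at 20 s.
So from 4 the first move is to 8.

8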